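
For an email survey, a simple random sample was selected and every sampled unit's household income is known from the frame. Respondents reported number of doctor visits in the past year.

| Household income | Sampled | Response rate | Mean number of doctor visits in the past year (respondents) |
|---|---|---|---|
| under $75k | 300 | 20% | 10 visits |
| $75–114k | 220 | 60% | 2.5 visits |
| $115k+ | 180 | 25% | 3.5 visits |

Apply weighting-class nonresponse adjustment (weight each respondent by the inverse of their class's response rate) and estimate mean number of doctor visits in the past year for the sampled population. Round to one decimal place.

6.0

Each respondent's weight = sampled/responded in their class; summing within a class gives n_sampled, so:
  under $75k: 300 × 10 = 3000
  $75–114k: 220 × 2.5 = 550
  $115k+: 180 × 3.5 = 630
Adjusted estimate = 4180 / 700 = 5.97143 → 6.0.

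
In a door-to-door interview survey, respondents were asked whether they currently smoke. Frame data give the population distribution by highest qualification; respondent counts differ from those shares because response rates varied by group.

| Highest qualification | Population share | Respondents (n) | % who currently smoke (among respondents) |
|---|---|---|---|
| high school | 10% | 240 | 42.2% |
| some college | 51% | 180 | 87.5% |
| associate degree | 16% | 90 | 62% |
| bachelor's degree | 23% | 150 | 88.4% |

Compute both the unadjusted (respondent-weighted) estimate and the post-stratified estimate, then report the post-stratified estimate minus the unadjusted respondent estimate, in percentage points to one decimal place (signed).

Unadjusted (pooled respondent) estimate weights by respondent counts:
  (240/660)×42.2 + (180/660)×87.5 + (90/660)×62 + (150/660)×88.4 = 67.7545%
Post-stratifying to population shares instead:
  0.1×42.2 + 0.51×87.5 + 0.16×62 + 0.23×88.4 = 79.097%
Difference = 79.097 − 67.7545 = 11.3425 pp.

+11.3 percentage points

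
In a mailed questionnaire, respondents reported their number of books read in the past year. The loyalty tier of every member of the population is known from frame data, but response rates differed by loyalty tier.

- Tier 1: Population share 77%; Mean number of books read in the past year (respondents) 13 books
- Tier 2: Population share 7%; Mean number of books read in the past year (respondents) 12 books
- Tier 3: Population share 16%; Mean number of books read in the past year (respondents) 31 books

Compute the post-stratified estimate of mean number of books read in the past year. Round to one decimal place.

Each cell contributes population-share × respondent value:
  Tier 1: 0.77 × 13 = 10.01
  Tier 2: 0.07 × 12 = 0.84
  Tier 3: 0.16 × 31 = 4.96
Post-stratified estimate = 15.81 → 15.8.

15.8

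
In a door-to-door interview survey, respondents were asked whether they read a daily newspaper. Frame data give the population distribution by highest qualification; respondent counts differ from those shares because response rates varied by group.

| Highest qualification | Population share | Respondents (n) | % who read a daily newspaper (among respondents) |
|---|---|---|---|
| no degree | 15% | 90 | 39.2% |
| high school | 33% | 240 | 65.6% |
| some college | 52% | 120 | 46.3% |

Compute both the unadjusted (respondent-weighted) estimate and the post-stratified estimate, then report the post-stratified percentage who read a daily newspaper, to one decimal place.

Unadjusted (pooled respondent) estimate weights by respondent counts:
  (90/450)×39.2 + (240/450)×65.6 + (120/450)×46.3 = 55.1733%
Post-stratified estimate weights by population shares:
  0.15×39.2 + 0.33×65.6 + 0.52×46.3 = 51.604%

51.6%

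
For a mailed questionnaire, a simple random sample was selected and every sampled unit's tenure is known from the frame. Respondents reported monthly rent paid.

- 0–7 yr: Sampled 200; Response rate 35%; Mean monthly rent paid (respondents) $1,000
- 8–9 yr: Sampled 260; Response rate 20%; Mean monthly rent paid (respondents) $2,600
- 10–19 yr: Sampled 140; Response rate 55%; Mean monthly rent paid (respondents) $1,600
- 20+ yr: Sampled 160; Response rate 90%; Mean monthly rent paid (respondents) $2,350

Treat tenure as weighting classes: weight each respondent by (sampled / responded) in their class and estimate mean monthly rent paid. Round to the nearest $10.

With weight = n_sampled/n_responded per class, the weighted class total is n_sampled:
  0–7 yr: 200 × 1000 = 200,000
  8–9 yr: 260 × 2600 = 676,000
  10–19 yr: 140 × 1600 = 224,000
  20+ yr: 160 × 2350 = 376,000
Adjusted estimate = 1,476,000 / 760 = 1942.11 → $1,940.

$1,940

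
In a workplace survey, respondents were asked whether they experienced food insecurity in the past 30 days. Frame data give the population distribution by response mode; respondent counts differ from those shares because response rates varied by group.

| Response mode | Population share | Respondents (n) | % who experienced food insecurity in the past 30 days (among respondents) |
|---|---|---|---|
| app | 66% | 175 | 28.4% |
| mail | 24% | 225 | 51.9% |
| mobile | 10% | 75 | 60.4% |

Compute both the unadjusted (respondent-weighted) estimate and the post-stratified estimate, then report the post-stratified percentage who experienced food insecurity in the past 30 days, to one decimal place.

37.2%

Naive respondent-only estimate (weights = respondent counts):
  (175/475)×28.4 + (225/475)×51.9 + (75/475)×60.4 = 44.5842%
Reweighting by population response mode shares:
  0.66×28.4 + 0.24×51.9 + 0.1×60.4 = 37.24%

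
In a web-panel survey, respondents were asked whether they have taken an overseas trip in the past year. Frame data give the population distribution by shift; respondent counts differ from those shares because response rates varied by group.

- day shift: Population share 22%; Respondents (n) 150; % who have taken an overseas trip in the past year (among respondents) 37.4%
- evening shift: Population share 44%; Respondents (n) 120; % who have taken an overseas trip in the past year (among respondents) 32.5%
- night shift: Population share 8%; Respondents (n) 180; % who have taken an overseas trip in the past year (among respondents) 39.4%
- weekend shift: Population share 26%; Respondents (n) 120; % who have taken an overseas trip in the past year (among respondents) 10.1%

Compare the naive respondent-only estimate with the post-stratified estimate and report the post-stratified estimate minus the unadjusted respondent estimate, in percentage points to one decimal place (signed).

Naive respondent-only estimate (weights = respondent counts):
  (150/570)×37.4 + (120/570)×32.5 + (180/570)×39.4 + (120/570)×10.1 = 31.2526%
Post-stratifying to population shares instead:
  0.22×37.4 + 0.44×32.5 + 0.08×39.4 + 0.26×10.1 = 28.306%
Difference = 28.306 − 31.2526 = -2.9466 pp.

-2.9 percentage points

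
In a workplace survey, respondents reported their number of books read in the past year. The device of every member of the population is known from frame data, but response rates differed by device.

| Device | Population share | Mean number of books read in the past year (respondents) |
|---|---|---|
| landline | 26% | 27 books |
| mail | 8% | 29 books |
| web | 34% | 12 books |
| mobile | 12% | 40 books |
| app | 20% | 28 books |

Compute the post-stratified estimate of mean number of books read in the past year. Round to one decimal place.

23.8

Reweight to the known device distribution:
  landline: 0.26 × 27 = 7.02
  mail: 0.08 × 29 = 2.32
  web: 0.34 × 12 = 4.08
  mobile: 0.12 × 40 = 4.8
  app: 0.2 × 28 = 5.6
Post-stratified estimate = 23.82 → 23.8.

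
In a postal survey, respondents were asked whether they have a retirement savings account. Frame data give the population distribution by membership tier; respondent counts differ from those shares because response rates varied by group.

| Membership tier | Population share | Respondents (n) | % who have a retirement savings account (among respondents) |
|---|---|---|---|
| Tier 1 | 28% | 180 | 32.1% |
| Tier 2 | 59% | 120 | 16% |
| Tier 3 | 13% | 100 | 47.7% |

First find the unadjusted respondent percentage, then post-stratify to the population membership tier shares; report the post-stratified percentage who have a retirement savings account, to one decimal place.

24.6%

Unadjusted (pooled respondent) estimate weights by respondent counts:
  (180/400)×32.1 + (120/400)×16 + (100/400)×47.7 = 31.17%
Post-stratified estimate weights by population shares:
  0.28×32.1 + 0.59×16 + 0.13×47.7 = 24.629%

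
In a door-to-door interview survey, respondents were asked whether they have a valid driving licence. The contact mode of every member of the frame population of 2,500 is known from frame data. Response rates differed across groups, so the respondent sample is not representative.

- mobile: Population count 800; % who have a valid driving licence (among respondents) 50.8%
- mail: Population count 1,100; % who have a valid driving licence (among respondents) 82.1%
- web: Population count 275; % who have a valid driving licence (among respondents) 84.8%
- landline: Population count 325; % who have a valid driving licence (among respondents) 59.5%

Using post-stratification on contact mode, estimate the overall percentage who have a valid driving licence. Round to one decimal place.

Each cell contributes population-share × respondent value:
  mobile: (800/2,500) × 50.8 = 16.256
  mail: (1,100/2,500) × 82.1 = 36.124
  web: (275/2,500) × 84.8 = 9.328
  landline: (325/2,500) × 59.5 = 7.735
Post-stratified estimate = 69.443 → 69.4%.

69.4%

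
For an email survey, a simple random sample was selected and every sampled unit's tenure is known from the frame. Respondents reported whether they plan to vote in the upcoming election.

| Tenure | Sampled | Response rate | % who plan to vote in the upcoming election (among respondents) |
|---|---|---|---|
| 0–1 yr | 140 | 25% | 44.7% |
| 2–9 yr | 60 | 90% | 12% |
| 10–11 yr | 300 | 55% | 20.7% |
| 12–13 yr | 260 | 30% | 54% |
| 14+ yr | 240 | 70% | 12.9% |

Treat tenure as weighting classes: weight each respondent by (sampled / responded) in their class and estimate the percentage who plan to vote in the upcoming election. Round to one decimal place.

With weight = n_sampled/n_responded per class, the weighted class total is n_sampled:
  0–1 yr: 140 × 44.7 = 6258
  2–9 yr: 60 × 12 = 720
  10–11 yr: 300 × 20.7 = 6210
  12–13 yr: 260 × 54 = 14,040
  14+ yr: 240 × 12.9 = 3096
Adjusted estimate = 30,324 / 1,000 = 30.324 → 30.3%.

30.3%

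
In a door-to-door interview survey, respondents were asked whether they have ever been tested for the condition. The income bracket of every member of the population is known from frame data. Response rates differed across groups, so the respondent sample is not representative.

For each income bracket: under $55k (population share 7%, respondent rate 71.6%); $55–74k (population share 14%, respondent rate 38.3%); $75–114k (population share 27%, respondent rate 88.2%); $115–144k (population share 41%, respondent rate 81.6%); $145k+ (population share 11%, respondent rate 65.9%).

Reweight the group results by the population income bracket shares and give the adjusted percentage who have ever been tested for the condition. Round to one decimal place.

74.9%

Post-stratification weights by population share, not respondent share:
  under $55k: 0.07 × 71.6 = 5.012
  $55–74k: 0.14 × 38.3 = 5.362
  $75–114k: 0.27 × 88.2 = 23.814
  $115–144k: 0.41 × 81.6 = 33.456
  $145k+: 0.11 × 65.9 = 7.249
Post-stratified estimate = 74.893 → 74.9%.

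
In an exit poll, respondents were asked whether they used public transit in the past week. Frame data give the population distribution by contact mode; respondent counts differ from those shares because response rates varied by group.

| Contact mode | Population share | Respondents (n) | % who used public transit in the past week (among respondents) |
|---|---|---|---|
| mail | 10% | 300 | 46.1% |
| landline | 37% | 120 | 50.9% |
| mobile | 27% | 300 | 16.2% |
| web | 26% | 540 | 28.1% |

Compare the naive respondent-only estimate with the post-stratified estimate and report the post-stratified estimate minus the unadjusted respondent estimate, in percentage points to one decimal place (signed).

Naive respondent-only estimate (weights = respondent counts):
  (300/1260)×46.1 + (120/1260)×50.9 + (300/1260)×16.2 + (540/1260)×28.1 = 31.7238%
Reweighting by population contact mode shares:
  0.1×46.1 + 0.37×50.9 + 0.27×16.2 + 0.26×28.1 = 35.123%
Difference = 35.123 − 31.7238 = 3.3992 pp.

+3.4 percentage points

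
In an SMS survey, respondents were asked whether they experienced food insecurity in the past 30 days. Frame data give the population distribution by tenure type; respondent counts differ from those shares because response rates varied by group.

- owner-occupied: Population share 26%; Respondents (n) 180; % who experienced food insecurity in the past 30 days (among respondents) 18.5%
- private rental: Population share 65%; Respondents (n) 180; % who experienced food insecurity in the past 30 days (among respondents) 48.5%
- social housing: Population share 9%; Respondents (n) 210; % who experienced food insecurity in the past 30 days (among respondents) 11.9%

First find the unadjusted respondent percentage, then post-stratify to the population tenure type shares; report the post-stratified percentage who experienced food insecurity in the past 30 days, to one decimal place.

37.4%

Naive respondent-only estimate (weights = respondent counts):
  (180/570)×18.5 + (180/570)×48.5 + (210/570)×11.9 = 25.5421%
Post-stratifying to population shares instead:
  0.26×18.5 + 0.65×48.5 + 0.09×11.9 = 37.406%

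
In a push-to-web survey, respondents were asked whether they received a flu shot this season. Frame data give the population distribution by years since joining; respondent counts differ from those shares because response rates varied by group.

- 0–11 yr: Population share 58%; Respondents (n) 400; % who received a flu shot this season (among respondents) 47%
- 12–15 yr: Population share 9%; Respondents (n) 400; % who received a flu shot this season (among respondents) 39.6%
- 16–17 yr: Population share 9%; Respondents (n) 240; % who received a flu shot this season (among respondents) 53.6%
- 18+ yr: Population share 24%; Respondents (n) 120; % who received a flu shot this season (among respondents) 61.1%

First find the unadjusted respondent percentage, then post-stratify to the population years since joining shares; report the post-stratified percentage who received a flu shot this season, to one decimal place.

50.3%

Naive respondent-only estimate (weights = respondent counts):
  (400/1160)×47 + (400/1160)×39.6 + (240/1160)×53.6 + (120/1160)×61.1 = 47.2724%
Reweighting by population years since joining shares:
  0.58×47 + 0.09×39.6 + 0.09×53.6 + 0.24×61.1 = 50.312%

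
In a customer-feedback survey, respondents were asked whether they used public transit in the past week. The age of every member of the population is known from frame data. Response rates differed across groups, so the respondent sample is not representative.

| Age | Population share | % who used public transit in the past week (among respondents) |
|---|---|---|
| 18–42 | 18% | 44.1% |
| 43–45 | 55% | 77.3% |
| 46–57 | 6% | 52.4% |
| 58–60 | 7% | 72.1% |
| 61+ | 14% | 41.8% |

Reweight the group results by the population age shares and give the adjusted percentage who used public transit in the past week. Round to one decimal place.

64.5%

Each cell contributes population-share × respondent value:
  18–42: 0.18 × 44.1 = 7.938
  43–45: 0.55 × 77.3 = 42.515
  46–57: 0.06 × 52.4 = 3.144
  58–60: 0.07 × 72.1 = 5.047
  61+: 0.14 × 41.8 = 5.852
Post-stratified estimate = 64.496 → 64.5%.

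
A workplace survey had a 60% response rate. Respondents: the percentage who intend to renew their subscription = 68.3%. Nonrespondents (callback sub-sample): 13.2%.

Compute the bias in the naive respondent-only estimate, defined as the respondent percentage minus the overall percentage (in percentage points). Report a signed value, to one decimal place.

+22.0 percentage points

Nonresponse fraction = 1 − 0.6 = 0.4.
Bias = (nonresponse fraction) × (respondent percentage − nonrespondent percentage)
     = 0.4 × (68.3 − 13.2) = 0.4 × 55.1 = 22.04.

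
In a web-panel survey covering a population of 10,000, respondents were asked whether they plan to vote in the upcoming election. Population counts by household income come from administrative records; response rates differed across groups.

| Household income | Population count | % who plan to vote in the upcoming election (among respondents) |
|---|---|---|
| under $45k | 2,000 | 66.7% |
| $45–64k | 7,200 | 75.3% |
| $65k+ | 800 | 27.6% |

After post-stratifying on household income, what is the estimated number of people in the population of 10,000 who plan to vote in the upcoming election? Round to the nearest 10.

Apply each group's respondent rate to its population count:
  under $45k: 2,000 × 66.7% = 1334
  $45–64k: 7,200 × 75.3% = 5421.6
  $65k+: 800 × 27.6% = 220.8
Estimated total = 6976.4 → 6,980.

6,980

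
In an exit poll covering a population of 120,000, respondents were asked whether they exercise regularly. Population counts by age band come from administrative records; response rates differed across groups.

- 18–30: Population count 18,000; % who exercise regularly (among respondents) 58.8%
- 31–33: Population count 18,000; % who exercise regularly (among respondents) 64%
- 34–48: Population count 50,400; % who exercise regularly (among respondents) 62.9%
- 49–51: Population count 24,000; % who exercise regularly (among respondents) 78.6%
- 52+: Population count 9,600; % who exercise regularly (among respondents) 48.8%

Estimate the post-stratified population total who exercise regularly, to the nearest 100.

77,400

Each cell contributes its population count × the respondent rate:
  18–30: 18,000 × 58.8% = 10,584
  31–33: 18,000 × 64% = 11,520
  34–48: 50,400 × 62.9% = 31701.6
  49–51: 24,000 × 78.6% = 18,864
  52+: 9,600 × 48.8% = 4684.8
Estimated total = 77354.4 → 77,400.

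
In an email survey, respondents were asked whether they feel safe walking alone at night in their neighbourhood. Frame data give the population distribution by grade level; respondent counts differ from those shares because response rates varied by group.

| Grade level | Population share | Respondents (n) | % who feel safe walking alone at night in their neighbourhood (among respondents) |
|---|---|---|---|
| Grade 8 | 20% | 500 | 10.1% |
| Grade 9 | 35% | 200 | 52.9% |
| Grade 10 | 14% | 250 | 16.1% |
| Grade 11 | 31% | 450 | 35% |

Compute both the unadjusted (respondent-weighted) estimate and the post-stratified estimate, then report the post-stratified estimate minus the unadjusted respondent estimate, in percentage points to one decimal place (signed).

Without adjustment, the pooled respondent share is:
  (500/1400)×10.1 + (200/1400)×52.9 + (250/1400)×16.1 + (450/1400)×35 = 25.2893%
Post-stratifying to population shares instead:
  0.2×10.1 + 0.35×52.9 + 0.14×16.1 + 0.31×35 = 33.639%
Difference = 33.639 − 25.2893 = 8.3497 pp.

+8.3 percentage points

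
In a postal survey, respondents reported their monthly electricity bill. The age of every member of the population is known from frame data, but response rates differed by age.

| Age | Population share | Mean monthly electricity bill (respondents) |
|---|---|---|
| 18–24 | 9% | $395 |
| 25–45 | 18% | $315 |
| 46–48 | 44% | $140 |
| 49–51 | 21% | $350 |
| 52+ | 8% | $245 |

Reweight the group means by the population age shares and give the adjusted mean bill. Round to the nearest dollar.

Each cell contributes population-share × respondent value:
  18–24: 0.09 × 395 = 35.55
  25–45: 0.18 × 315 = 56.7
  46–48: 0.44 × 140 = 61.6
  49–51: 0.21 × 350 = 73.5
  52+: 0.08 × 245 = 19.6
Post-stratified estimate = 246.95 → $247.

$247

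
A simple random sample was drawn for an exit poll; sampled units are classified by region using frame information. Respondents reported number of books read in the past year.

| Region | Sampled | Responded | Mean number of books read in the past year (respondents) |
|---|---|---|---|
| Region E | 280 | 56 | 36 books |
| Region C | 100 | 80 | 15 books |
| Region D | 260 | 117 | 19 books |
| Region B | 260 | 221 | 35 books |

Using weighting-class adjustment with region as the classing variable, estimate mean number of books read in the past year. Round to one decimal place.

28.5

Class response rates: Region E 56/280 = 20%, Region C 80/100 = 80%, Region D 117/260 = 45%, Region B 221/260 = 85%.
With weight = n_sampled/n_responded per class, the weighted class total is n_sampled:
  Region E: 280 × 36 = 10,080
  Region C: 100 × 15 = 1500
  Region D: 260 × 19 = 4940
  Region B: 260 × 35 = 9100
Adjusted estimate = 25,620 / 900 = 28.4667 → 28.5.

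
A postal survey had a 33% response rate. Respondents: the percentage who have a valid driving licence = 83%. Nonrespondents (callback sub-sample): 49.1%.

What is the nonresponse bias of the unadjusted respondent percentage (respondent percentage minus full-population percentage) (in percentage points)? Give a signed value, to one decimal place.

Nonresponse fraction = 1 − 0.33 = 0.67.
Bias = (nonresponse fraction) × (respondent percentage − nonrespondent percentage)
     = 0.67 × (83 − 49.1) = 0.67 × 33.9 = 22.713.

+22.7 percentage points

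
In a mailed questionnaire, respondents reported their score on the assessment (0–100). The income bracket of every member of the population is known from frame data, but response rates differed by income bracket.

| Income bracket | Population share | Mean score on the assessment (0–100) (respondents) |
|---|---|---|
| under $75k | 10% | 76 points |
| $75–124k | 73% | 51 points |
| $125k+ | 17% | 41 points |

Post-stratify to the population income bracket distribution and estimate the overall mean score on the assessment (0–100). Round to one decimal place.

51.8

Post-stratification weights by population share, not respondent share:
  under $75k: 0.1 × 76 = 7.6
  $75–124k: 0.73 × 51 = 37.23
  $125k+: 0.17 × 41 = 6.97
Post-stratified estimate = 51.8 → 51.8.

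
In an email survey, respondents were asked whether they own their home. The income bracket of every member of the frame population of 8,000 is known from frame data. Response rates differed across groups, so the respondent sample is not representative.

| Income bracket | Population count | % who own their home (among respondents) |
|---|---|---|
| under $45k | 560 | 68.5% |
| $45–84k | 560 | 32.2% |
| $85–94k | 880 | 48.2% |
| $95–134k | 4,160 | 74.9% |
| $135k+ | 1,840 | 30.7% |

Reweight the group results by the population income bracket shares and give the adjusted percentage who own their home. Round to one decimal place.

Reweight to the known income bracket distribution:
  under $45k: (560/8,000) × 68.5 = 4.795
  $45–84k: (560/8,000) × 32.2 = 2.254
  $85–94k: (880/8,000) × 48.2 = 5.302
  $95–134k: (4,160/8,000) × 74.9 = 38.948
  $135k+: (1,840/8,000) × 30.7 = 7.061
Post-stratified estimate = 58.36 → 58.4%.

58.4%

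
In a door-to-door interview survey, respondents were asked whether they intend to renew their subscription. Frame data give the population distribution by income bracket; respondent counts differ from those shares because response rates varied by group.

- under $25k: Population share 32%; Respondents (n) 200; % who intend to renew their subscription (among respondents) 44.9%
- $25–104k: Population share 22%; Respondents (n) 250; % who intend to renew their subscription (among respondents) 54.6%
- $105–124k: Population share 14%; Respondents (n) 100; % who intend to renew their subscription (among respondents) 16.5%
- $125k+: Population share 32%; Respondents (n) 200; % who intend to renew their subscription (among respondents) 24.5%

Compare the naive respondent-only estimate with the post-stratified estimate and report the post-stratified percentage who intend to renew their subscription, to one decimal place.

Without adjustment, the pooled respondent share is:
  (200/750)×44.9 + (250/750)×54.6 + (100/750)×16.5 + (200/750)×24.5 = 38.9067%
Post-stratified estimate weights by population shares:
  0.32×44.9 + 0.22×54.6 + 0.14×16.5 + 0.32×24.5 = 36.53%

36.5%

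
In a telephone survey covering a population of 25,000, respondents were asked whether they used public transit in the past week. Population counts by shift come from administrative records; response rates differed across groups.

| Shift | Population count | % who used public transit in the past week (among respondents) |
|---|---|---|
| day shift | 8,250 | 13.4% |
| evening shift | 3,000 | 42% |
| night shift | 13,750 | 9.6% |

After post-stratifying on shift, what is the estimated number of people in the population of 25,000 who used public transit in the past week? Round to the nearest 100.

3,700

Estimated count per cell = population count × respondent percentage:
  day shift: 8,250 × 13.4% = 1105.5
  evening shift: 3,000 × 42% = 1260
  night shift: 13,750 × 9.6% = 1320
Estimated total = 3685.5 → 3,700.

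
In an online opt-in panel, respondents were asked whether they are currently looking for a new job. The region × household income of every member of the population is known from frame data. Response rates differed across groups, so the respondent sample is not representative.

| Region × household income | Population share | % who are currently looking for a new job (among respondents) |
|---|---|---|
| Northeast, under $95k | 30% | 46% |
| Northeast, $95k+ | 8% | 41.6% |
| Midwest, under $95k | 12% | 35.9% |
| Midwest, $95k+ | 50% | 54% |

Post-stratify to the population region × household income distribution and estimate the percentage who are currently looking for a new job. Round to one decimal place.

Post-stratification weights by population share, not respondent share:
  Northeast, under $95k: 0.3 × 46 = 13.8
  Northeast, $95k+: 0.08 × 41.6 = 3.328
  Midwest, under $95k: 0.12 × 35.9 = 4.308
  Midwest, $95k+: 0.5 × 54 = 27
Post-stratified estimate = 48.436 → 48.4%.

48.4%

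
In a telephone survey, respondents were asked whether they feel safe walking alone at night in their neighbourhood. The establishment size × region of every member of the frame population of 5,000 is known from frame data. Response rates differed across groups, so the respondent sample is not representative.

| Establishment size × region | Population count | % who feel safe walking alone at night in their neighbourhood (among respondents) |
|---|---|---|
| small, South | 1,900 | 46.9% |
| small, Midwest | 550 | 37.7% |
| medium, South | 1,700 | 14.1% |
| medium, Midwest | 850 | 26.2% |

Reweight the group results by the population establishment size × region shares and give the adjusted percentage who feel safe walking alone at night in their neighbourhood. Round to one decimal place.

31.2%

Weight each group's respondent value by its population share:
  small, South: (1,900/5,000) × 46.9 = 17.822
  small, Midwest: (550/5,000) × 37.7 = 4.147
  medium, South: (1,700/5,000) × 14.1 = 4.794
  medium, Midwest: (850/5,000) × 26.2 = 4.454
Post-stratified estimate = 31.217 → 31.2%.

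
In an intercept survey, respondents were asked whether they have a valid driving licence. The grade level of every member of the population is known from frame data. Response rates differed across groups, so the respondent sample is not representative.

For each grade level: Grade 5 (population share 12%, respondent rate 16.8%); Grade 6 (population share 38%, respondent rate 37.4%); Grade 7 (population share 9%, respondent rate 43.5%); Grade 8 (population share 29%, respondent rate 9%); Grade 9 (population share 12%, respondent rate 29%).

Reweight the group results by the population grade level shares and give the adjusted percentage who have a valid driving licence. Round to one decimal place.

26.2%

Each cell contributes population-share × respondent value:
  Grade 5: 0.12 × 16.8 = 2.016
  Grade 6: 0.38 × 37.4 = 14.212
  Grade 7: 0.09 × 43.5 = 3.915
  Grade 8: 0.29 × 9 = 2.61
  Grade 9: 0.12 × 29 = 3.48
Post-stratified estimate = 26.233 → 26.2%.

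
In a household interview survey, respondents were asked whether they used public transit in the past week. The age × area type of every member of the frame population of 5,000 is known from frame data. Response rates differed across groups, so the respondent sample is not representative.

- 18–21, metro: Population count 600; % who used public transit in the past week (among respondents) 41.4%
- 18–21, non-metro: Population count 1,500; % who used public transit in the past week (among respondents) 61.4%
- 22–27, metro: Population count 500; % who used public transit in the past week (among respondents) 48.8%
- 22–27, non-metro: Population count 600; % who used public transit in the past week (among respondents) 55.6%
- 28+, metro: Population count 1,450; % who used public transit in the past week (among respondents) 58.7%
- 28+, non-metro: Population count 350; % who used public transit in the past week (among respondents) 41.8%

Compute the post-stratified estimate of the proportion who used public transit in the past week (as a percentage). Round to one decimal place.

54.9%

Each cell contributes population-share × respondent value:
  18–21, metro: (600/5,000) × 41.4 = 4.968
  18–21, non-metro: (1,500/5,000) × 61.4 = 18.42
  22–27, metro: (500/5,000) × 48.8 = 4.88
  22–27, non-metro: (600/5,000) × 55.6 = 6.672
  28+, metro: (1,450/5,000) × 58.7 = 17.023
  28+, non-metro: (350/5,000) × 41.8 = 2.926
Post-stratified estimate = 54.889 → 54.9%.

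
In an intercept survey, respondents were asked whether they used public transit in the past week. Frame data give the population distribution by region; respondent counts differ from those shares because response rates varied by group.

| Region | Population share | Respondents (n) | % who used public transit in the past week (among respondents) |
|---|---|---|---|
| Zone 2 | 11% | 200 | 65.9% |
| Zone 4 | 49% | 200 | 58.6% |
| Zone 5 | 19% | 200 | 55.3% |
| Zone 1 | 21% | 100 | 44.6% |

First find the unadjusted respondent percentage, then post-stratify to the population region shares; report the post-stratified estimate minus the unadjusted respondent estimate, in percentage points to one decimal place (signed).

Without adjustment, the pooled respondent share is:
  (200/700)×65.9 + (200/700)×58.6 + (200/700)×55.3 + (100/700)×44.6 = 57.7429%
Post-stratified estimate weights by population shares:
  0.11×65.9 + 0.49×58.6 + 0.19×55.3 + 0.21×44.6 = 55.836%
Difference = 55.836 − 57.7429 = -1.9069 pp.

-1.9 percentage points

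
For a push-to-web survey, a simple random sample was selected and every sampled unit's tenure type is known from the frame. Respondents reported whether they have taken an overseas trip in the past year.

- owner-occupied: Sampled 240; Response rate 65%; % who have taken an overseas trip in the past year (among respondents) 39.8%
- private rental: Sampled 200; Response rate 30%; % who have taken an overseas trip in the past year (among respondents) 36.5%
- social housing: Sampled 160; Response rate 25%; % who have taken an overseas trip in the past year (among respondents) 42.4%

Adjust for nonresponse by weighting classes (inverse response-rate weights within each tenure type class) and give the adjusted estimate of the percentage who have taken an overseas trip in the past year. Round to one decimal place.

39.4%

Each respondent's weight = sampled/responded in their class; summing within a class gives n_sampled, so:
  owner-occupied: 240 × 39.8 = 9552
  private rental: 200 × 36.5 = 7300
  social housing: 160 × 42.4 = 6784
Adjusted estimate = 23,636 / 600 = 39.3933 → 39.4%.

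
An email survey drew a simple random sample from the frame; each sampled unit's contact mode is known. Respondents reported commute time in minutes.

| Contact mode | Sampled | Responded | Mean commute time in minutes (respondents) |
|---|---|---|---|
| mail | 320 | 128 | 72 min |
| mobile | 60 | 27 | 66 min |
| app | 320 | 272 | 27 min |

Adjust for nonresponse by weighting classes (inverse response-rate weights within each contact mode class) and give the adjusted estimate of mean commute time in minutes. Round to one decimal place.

Class response rates: mail 128/320 = 40%, mobile 27/60 = 45%, app 272/320 = 85%.
Each respondent's weight = sampled/responded in their class; summing within a class gives n_sampled, so:
  mail: 320 × 72 = 23,040
  mobile: 60 × 66 = 3960
  app: 320 × 27 = 8640
Adjusted estimate = 35,640 / 700 = 50.9143 → 50.9.

50.9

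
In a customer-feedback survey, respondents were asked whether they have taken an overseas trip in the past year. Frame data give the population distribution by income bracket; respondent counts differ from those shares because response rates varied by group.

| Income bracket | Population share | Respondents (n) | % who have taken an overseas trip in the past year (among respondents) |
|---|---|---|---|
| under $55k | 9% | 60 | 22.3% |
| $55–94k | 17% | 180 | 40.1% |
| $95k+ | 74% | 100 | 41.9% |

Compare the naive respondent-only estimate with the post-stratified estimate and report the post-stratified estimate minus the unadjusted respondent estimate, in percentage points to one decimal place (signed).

Unadjusted (pooled respondent) estimate weights by respondent counts:
  (60/340)×22.3 + (180/340)×40.1 + (100/340)×41.9 = 37.4882%
Post-stratified estimate weights by population shares:
  0.09×22.3 + 0.17×40.1 + 0.74×41.9 = 39.83%
Difference = 39.83 − 37.4882 = 2.3418 pp.

+2.3 percentage points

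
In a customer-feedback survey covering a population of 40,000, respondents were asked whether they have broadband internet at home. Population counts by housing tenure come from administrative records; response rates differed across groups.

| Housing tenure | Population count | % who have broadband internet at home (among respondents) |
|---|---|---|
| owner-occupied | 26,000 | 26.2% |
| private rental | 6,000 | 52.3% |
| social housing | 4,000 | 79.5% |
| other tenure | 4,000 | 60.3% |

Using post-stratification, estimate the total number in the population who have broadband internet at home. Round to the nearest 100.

15,500

Estimated count per cell = population count × respondent percentage:
  owner-occupied: 26,000 × 26.2% = 6812
  private rental: 6,000 × 52.3% = 3138
  social housing: 4,000 × 79.5% = 3180
  other tenure: 4,000 × 60.3% = 2412
Estimated total = 15,542 → 15,500.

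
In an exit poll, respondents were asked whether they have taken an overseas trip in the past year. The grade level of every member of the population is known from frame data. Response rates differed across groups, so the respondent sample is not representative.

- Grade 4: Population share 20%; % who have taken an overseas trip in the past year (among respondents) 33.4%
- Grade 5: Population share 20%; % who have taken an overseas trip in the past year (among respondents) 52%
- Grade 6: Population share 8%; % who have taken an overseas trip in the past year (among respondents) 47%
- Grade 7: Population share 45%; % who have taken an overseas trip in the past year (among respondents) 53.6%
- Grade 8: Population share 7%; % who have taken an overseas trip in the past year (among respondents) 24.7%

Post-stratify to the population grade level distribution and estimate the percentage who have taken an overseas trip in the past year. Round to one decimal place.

46.7%

Weight each group's respondent value by its population share:
  Grade 4: 0.2 × 33.4 = 6.68
  Grade 5: 0.2 × 52 = 10.4
  Grade 6: 0.08 × 47 = 3.76
  Grade 7: 0.45 × 53.6 = 24.12
  Grade 8: 0.07 × 24.7 = 1.729
Post-stratified estimate = 46.689 → 46.7%.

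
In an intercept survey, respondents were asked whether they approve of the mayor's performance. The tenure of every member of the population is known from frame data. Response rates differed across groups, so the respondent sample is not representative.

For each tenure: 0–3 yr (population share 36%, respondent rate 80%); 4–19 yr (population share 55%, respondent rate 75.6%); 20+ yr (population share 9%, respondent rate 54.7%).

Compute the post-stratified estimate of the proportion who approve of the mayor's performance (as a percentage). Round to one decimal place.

Post-stratification weights by population share, not respondent share:
  0–3 yr: 0.36 × 80 = 28.8
  4–19 yr: 0.55 × 75.6 = 41.58
  20+ yr: 0.09 × 54.7 = 4.923
Post-stratified estimate = 75.303 → 75.3%.

75.3%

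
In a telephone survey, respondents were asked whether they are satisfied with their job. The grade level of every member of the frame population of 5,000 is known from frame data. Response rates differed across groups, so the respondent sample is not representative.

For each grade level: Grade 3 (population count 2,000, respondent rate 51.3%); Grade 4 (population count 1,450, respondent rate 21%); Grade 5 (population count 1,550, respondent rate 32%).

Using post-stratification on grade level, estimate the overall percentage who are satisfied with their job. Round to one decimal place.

36.5%

Weight each group's respondent value by its population share:
  Grade 3: (2,000/5,000) × 51.3 = 20.52
  Grade 4: (1,450/5,000) × 21 = 6.09
  Grade 5: (1,550/5,000) × 32 = 9.92
Post-stratified estimate = 36.53 → 36.5%.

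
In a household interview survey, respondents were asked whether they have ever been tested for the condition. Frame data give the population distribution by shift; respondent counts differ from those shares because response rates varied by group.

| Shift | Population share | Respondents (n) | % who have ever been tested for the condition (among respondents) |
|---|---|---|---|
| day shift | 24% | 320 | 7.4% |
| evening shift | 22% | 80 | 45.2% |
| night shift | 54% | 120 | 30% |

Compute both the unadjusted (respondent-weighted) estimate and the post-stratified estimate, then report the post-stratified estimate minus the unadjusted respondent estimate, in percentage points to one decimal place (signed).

Unadjusted (pooled respondent) estimate weights by respondent counts:
  (320/520)×7.4 + (80/520)×45.2 + (120/520)×30 = 18.4308%
Reweighting by population shift shares:
  0.24×7.4 + 0.22×45.2 + 0.54×30 = 27.92%
Difference = 27.92 − 18.4308 = 9.4892 pp.

+9.5 percentage points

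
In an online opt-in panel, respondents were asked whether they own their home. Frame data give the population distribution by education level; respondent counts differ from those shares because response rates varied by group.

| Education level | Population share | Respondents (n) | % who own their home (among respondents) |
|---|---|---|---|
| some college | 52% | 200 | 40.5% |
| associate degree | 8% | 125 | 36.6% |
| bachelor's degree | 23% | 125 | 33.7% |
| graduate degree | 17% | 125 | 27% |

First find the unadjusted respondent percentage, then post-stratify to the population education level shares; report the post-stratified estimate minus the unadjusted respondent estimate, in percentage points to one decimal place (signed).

Unadjusted (pooled respondent) estimate weights by respondent counts:
  (200/575)×40.5 + (125/575)×36.6 + (125/575)×33.7 + (125/575)×27 = 35.2391%
Post-stratified estimate weights by population shares:
  0.52×40.5 + 0.08×36.6 + 0.23×33.7 + 0.17×27 = 36.329%
Difference = 36.329 − 35.2391 = 1.0899 pp.

+1.1 percentage points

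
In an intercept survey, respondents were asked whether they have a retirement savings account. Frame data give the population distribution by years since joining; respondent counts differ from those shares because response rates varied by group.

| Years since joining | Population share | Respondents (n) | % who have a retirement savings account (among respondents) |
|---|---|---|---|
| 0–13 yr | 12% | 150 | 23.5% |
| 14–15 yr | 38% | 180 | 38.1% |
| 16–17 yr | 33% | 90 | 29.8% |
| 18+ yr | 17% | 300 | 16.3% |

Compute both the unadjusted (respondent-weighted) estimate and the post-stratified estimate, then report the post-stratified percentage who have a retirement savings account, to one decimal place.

Naive respondent-only estimate (weights = respondent counts):
  (150/720)×23.5 + (180/720)×38.1 + (90/720)×29.8 + (300/720)×16.3 = 24.9375%
Reweighting by population years since joining shares:
  0.12×23.5 + 0.38×38.1 + 0.33×29.8 + 0.17×16.3 = 29.903%

29.9%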